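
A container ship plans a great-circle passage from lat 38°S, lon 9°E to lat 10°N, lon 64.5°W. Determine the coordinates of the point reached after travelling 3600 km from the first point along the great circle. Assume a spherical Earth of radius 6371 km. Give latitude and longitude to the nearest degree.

≈ lat 23°S, lon 25°W

From cos δ = sin φ₁ sin φ₂ + cos φ₁ cos φ₂ cos Δλ, the central angle is δ ≈ 1.457 rad (83.5°). The total great-circle distance is δ·R ≈ 1.457 × 6371 ≈ 9283 km, so the target fraction is f = 3600/9283 ≈ 0.388.
Interpolate at f ≈ 0.388 with slerp weights a = sin((1−f)δ)/sin δ ≈ 0.783, b = sin(fδ)/sin δ ≈ 0.539.
p = a·p₁ + b·p₂ ≈ (0.838, -0.382, -0.389); φ = arcsin(p_z) ≈ -22.87°, λ = atan2(p_y, p_x) ≈ -24.53°.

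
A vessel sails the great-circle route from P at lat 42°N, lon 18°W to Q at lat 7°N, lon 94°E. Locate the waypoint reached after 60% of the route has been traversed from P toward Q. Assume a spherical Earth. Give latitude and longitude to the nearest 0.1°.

Convert each endpoint to a unit vector on the sphere (x = cos φ cos λ, y = cos φ sin λ, z = sin φ).
The central angle between the endpoints is δ = arccos(p₁·p₂) ≈ 1.767 rad (101.2°).
Interpolate at f = 0.60 with slerp weights a = sin((1−f)δ)/sin δ ≈ 0.662, b = sin(fδ)/sin δ ≈ 0.889.
p = a·p₁ + b·p₂ ≈ (0.406, 0.729, 0.551); φ = arcsin(p_z) ≈ 33.46°, λ = atan2(p_y, p_x) ≈ 60.85°.

≈ lat 33.5°N, lon 60.9°E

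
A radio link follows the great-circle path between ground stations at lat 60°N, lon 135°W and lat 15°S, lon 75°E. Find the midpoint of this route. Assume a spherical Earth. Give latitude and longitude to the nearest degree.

≈ lat 46°N, lon 100°E

Write both endpoints as unit vectors p₁, p₂ with components (cos φ cos λ, cos φ sin λ, sin φ).
The central angle between the endpoints is δ = arccos(p₁·p₂) ≈ 2.268 rad (130.0°).
Interpolate at f = 1/2 with slerp weights a = sin((1−f)δ)/sin δ ≈ 1.182, b = sin(fδ)/sin δ ≈ 1.182.
p = a·p₁ + b·p₂ ≈ (-0.122, 0.685, 0.718); φ = arcsin(p_z) ≈ 45.89°, λ = atan2(p_y, p_x) ≈ 100.13°.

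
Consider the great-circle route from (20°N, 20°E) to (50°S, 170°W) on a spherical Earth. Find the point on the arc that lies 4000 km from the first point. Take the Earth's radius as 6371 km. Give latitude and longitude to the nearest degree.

≈ (15°S, 28°E)

Write both endpoints as unit vectors p₁, p₂ with components (cos φ cos λ, cos φ sin λ, sin φ).
The central angle between the endpoints is δ = arccos(p₁·p₂) ≈ 2.600 rad (149.0°). The total great-circle distance is δ·R ≈ 2.600 × 6371 ≈ 16564 km, so the target fraction is f = 4000/16564 ≈ 0.241.
Interpolate at f ≈ 0.241 with slerp weights a = sin((1−f)δ)/sin δ ≈ 1.786, b = sin(fδ)/sin δ ≈ 1.139.
p = a·p₁ + b·p₂ ≈ (0.855, 0.447, -0.262); φ = arcsin(p_z) ≈ -15.19°, λ = atan2(p_y, p_x) ≈ 27.57°.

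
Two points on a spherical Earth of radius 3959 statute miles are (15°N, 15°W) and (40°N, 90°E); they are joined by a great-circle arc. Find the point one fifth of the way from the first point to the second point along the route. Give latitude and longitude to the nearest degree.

≈ (27°N, 0°E)

The haversine formula gives a central angle δ ≈ 1.596 rad (91.4°) between the endpoints.
Interpolate at f = 1/5 with slerp weights a = sin((1−f)δ)/sin δ ≈ 0.957, b = sin(fδ)/sin δ ≈ 0.314.
p = a·p₁ + b·p₂ ≈ (0.893, 0.001, 0.450); φ = arcsin(p_z) ≈ 26.72°, λ = atan2(p_y, p_x) ≈ 0.07°.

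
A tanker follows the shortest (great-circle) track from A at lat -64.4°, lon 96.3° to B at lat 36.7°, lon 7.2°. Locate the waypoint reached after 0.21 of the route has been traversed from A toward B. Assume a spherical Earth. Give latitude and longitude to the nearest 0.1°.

≈ lat -48.9°, lon 57.7°

Write both endpoints as unit vectors p₁, p₂ with components (cos φ cos λ, cos φ sin λ, sin φ).
The central angle between the endpoints is δ = arccos(p₁·p₂) ≈ 2.134 rad (122.2°).
Interpolate at f = 0.21 with slerp weights a = sin((1−f)δ)/sin δ ≈ 1.175, b = sin(fδ)/sin δ ≈ 0.512.
p = a·p₁ + b·p₂ ≈ (0.352, 0.556, -0.753); φ = arcsin(p_z) ≈ -48.86°, λ = atan2(p_y, p_x) ≈ 57.68°.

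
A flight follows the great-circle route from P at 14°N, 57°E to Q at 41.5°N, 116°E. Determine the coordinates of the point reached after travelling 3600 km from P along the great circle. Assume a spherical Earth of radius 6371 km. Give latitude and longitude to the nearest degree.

≈ 33°N, 86°E

Convert each endpoint to a unit vector on the sphere (x = cos φ cos λ, y = cos φ sin λ, z = sin φ).
The central angle between the endpoints is δ = arccos(p₁·p₂) ≈ 1.007 rad (57.7°). The total great-circle distance is δ·R ≈ 1.007 × 6371 ≈ 6414 km, so the target fraction is f = 3600/6414 ≈ 0.561.
Interpolate at f ≈ 0.561 with slerp weights a = sin((1−f)δ)/sin δ ≈ 0.506, b = sin(fδ)/sin δ ≈ 0.634.
p = a·p₁ + b·p₂ ≈ (0.059, 0.838, 0.542); φ = arcsin(p_z) ≈ 32.83°, λ = atan2(p_y, p_x) ≈ 85.95°.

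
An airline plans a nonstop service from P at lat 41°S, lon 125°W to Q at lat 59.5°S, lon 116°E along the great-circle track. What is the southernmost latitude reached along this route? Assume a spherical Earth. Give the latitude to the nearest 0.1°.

The great circle lies in the plane with unit normal n̂ = (p₁ × p₂)/|p₁ × p₂|.
Here n̂_z ≈ -0.362; the vertex latitude is φ_max = arccos|n̂_z| ≈ 68.8°.
Check via Clairaut: cos φ_max = |cos φ₁| · sin C = cos(41.0°)·sin(151.3°) ≈ 0.362, again giving ≈ 68.8°.

≈ 68.8°S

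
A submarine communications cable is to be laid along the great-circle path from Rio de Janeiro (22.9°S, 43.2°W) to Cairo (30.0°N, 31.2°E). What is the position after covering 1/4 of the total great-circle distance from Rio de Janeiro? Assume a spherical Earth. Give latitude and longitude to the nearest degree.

≈ 10°S, 25°W

Write both endpoints as unit vectors p₁, p₂ with components (cos φ cos λ, cos φ sin λ, sin φ).
The central angle between the endpoints is δ = arccos(p₁·p₂) ≈ 1.551 rad (88.9°).
Interpolate at f = 1/4 with slerp weights a = sin((1−f)δ)/sin δ ≈ 0.918, b = sin(fδ)/sin δ ≈ 0.378.
p = a·p₁ + b·p₂ ≈ (0.897, -0.409, -0.168); φ = arcsin(p_z) ≈ -9.69°, λ = atan2(p_y, p_x) ≈ -24.54°.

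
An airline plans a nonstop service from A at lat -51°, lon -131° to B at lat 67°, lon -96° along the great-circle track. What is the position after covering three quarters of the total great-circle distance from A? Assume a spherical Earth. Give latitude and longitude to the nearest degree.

The haversine formula gives a central angle δ ≈ 2.111 rad (120.9°) between the endpoints.
Interpolate at f = 3/4 with slerp weights a = sin((1−f)δ)/sin δ ≈ 0.587, b = sin(fδ)/sin δ ≈ 1.166.
p = a·p₁ + b·p₂ ≈ (-0.290, -0.732, 0.617); φ = arcsin(p_z) ≈ 38.09°, λ = atan2(p_y, p_x) ≈ -111.62°.

≈ lat 38°, lon -112°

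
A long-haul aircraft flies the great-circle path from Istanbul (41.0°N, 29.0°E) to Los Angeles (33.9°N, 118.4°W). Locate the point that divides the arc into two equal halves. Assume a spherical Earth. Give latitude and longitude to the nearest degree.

≈ 70°N, 54°W

Convert each endpoint to a unit vector on the sphere (x = cos φ cos λ, y = cos φ sin λ, z = sin φ).
The central angle between the endpoints is δ = arccos(p₁·p₂) ≈ 1.733 rad (99.3°).
Interpolate at f = 1/2 with slerp weights a = sin((1−f)δ)/sin δ ≈ 0.772, b = sin(fδ)/sin δ ≈ 0.772.
p = a·p₁ + b·p₂ ≈ (0.205, -0.281, 0.937); φ = arcsin(p_z) ≈ 69.63°, λ = atan2(p_y, p_x) ≈ -53.93°.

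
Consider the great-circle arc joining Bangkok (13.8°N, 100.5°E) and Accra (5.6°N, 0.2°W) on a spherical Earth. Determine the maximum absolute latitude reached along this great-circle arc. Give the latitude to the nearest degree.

The great circle lies in the plane with unit normal n̂ = (p₁ × p₂)/|p₁ × p₂|.
Here n̂_z ≈ -0.961; the vertex latitude is φ_max = arccos|n̂_z| ≈ 16.0°.

≈ 16°N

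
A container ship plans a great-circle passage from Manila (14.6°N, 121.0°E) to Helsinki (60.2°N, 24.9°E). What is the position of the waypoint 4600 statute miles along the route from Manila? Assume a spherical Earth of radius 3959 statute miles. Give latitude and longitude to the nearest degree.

Convert each endpoint to a unit vector on the sphere (x = cos φ cos λ, y = cos φ sin λ, z = sin φ).
The central angle between the endpoints is δ = arccos(p₁·p₂) ≈ 1.402 rad (80.3°). The total great-circle distance is δ·R ≈ 1.402 × 3959 ≈ 5552 mi, so the target fraction is f = 4600/5552 ≈ 0.829.
Interpolate at f ≈ 0.829 with slerp weights a = sin((1−f)δ)/sin δ ≈ 0.242, b = sin(fδ)/sin δ ≈ 0.931.
p = a·p₁ + b·p₂ ≈ (0.299, 0.395, 0.869); φ = arcsin(p_z) ≈ 60.29°, λ = atan2(p_y, p_x) ≈ 52.87°.

≈ 60°N, 53°E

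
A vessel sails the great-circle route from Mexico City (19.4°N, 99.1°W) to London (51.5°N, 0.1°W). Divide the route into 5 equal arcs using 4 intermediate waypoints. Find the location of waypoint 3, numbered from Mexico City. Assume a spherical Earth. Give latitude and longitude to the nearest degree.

≈ 50°N, 52°W

Convert each endpoint to a unit vector on the sphere (x = cos φ cos λ, y = cos φ sin λ, z = sin φ).
The central angle between the endpoints is δ = arccos(p₁·p₂) ≈ 1.402 rad (80.3°).
Interpolate at f = 3/5 with slerp weights a = sin((1−f)δ)/sin δ ≈ 0.540, b = sin(fδ)/sin δ ≈ 0.756.
p = a·p₁ + b·p₂ ≈ (0.390, -0.503, 0.771); φ = arcsin(p_z) ≈ 50.44°, λ = atan2(p_y, p_x) ≈ -52.21°.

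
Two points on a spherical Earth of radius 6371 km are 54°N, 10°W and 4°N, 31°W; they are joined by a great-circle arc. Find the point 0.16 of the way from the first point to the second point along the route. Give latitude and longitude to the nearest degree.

Write both endpoints as unit vectors p₁, p₂ with components (cos φ cos λ, cos φ sin λ, sin φ).
The central angle between the endpoints is δ = arccos(p₁·p₂) ≈ 0.922 rad (52.9°).
Interpolate at f = 0.16 with slerp weights a = sin((1−f)δ)/sin δ ≈ 0.878, b = sin(fδ)/sin δ ≈ 0.184.
p = a·p₁ + b·p₂ ≈ (0.666, -0.184, 0.723); φ = arcsin(p_z) ≈ 46.30°, λ = atan2(p_y, p_x) ≈ -15.48°.

≈ 46°N, 15°W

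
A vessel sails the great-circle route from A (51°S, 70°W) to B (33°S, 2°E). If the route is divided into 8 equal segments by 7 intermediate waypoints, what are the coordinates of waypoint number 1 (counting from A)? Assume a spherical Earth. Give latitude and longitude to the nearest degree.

Write both endpoints as unit vectors p₁, p₂ with components (cos φ cos λ, cos φ sin λ, sin φ).
The central angle between the endpoints is δ = arccos(p₁·p₂) ≈ 0.944 rad (54.1°).
Interpolate at f = 1/8 with slerp weights a = sin((1−f)δ)/sin δ ≈ 0.908, b = sin(fδ)/sin δ ≈ 0.145.
p = a·p₁ + b·p₂ ≈ (0.317, -0.533, -0.785); φ = arcsin(p_z) ≈ -51.69°, λ = atan2(p_y, p_x) ≈ -59.22°.

≈ (52°S, 59°W)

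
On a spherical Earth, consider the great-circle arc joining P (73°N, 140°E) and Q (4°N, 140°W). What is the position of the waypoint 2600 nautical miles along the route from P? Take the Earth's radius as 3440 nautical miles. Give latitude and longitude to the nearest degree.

≈ (42°N, 154°W)

Write both endpoints as unit vectors p₁, p₂ with components (cos φ cos λ, cos φ sin λ, sin φ).
The central angle between the endpoints is δ = arccos(p₁·p₂) ≈ 1.453 rad (83.3°). The total great-circle distance is δ·R ≈ 1.453 × 3440 ≈ 4999 nmi, so the target fraction is f = 2600/4999 ≈ 0.520.
Interpolate at f ≈ 0.520 with slerp weights a = sin((1−f)δ)/sin δ ≈ 0.647, b = sin(fδ)/sin δ ≈ 0.691.
p = a·p₁ + b·p₂ ≈ (-0.673, -0.321, 0.667); φ = arcsin(p_z) ≈ 41.80°, λ = atan2(p_y, p_x) ≈ -154.46°.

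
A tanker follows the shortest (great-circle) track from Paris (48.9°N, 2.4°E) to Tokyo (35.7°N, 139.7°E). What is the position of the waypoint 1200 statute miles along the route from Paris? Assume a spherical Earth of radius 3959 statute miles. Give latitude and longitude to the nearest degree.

Convert each endpoint to a unit vector on the sphere (x = cos φ cos λ, y = cos φ sin λ, z = sin φ).
The central angle between the endpoints is δ = arccos(p₁·p₂) ≈ 1.523 rad (87.3°). The total great-circle distance is δ·R ≈ 1.523 × 3959 ≈ 6031 mi, so the target fraction is f = 1200/6031 ≈ 0.199.
Interpolate at f ≈ 0.199 with slerp weights a = sin((1−f)δ)/sin δ ≈ 0.940, b = sin(fδ)/sin δ ≈ 0.299.
p = a·p₁ + b·p₂ ≈ (0.432, 0.183, 0.883); φ = arcsin(p_z) ≈ 62.00°, λ = atan2(p_y, p_x) ≈ 22.92°.

≈ 62°N, 23°E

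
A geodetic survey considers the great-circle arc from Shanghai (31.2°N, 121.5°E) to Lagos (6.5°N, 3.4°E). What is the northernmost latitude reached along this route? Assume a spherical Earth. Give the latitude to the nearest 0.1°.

The great circle lies in the plane with unit normal n̂ = (p₁ × p₂)/|p₁ × p₂|.
Here n̂_z ≈ -0.798; the vertex latitude is φ_max = arccos|n̂_z| ≈ 37.1°.
Check via Clairaut: cos φ_max = |cos φ₁| · sin C = cos(31.2°)·sin(68.8°) ≈ 0.798, again giving ≈ 37.1°.

≈ 37.1°N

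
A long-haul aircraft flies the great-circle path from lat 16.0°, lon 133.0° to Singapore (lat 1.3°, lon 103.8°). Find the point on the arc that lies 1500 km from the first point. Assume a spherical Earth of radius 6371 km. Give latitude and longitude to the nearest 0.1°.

≈ lat 10.2°, lon 120.5°

Write both endpoints as unit vectors p₁, p₂ with components (cos φ cos λ, cos φ sin λ, sin φ).
The central angle between the endpoints is δ = arccos(p₁·p₂) ≈ 0.564 rad (32.3°). The total great-circle distance is δ·R ≈ 0.564 × 6371 ≈ 3593 km, so the target fraction is f = 1500/3593 ≈ 0.417.
Interpolate at f ≈ 0.417 with slerp weights a = sin((1−f)δ)/sin δ ≈ 0.604, b = sin(fδ)/sin δ ≈ 0.436.
p = a·p₁ + b·p₂ ≈ (-0.500, 0.848, 0.176); φ = arcsin(p_z) ≈ 10.15°, λ = atan2(p_y, p_x) ≈ 120.51°.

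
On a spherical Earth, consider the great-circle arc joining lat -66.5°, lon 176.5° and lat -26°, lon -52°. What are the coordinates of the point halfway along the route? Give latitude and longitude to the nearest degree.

≈ lat -63°, lon -77°

Write both endpoints as unit vectors p₁, p₂ with components (cos φ cos λ, cos φ sin λ, sin φ).
The central angle between the endpoints is δ = arccos(p₁·p₂) ≈ 1.406 rad (80.5°).
Interpolate at f = 1/2 with slerp weights a = sin((1−f)δ)/sin δ ≈ 0.655, b = sin(fδ)/sin δ ≈ 0.655.
p = a·p₁ + b·p₂ ≈ (0.102, -0.448, -0.888); φ = arcsin(p_z) ≈ -62.64°, λ = atan2(p_y, p_x) ≈ -77.20°.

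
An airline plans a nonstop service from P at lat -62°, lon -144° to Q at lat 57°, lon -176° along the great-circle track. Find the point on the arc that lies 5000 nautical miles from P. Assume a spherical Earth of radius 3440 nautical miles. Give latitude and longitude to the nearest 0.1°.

Write both endpoints as unit vectors p₁, p₂ with components (cos φ cos λ, cos φ sin λ, sin φ).
The central angle between the endpoints is δ = arccos(p₁·p₂) ≈ 2.122 rad (121.6°). The total great-circle distance is δ·R ≈ 2.122 × 3440 ≈ 7299 nmi, so the target fraction is f = 5000/7299 ≈ 0.685.
Interpolate at f ≈ 0.685 with slerp weights a = sin((1−f)δ)/sin δ ≈ 0.727, b = sin(fδ)/sin δ ≈ 1.166.
p = a·p₁ + b·p₂ ≈ (-0.910, -0.245, 0.335); φ = arcsin(p_z) ≈ 19.59°, λ = atan2(p_y, p_x) ≈ -164.92°.

≈ lat 19.6°, lon -164.9°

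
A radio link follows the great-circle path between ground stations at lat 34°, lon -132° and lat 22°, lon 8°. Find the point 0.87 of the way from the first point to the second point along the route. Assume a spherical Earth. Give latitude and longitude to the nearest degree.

Convert each endpoint to a unit vector on the sphere (x = cos φ cos λ, y = cos φ sin λ, z = sin φ).
The central angle between the endpoints is δ = arccos(p₁·p₂) ≈ 1.960 rad (112.3°).
Interpolate at f = 0.87 with slerp weights a = sin((1−f)δ)/sin δ ≈ 0.272, b = sin(fδ)/sin δ ≈ 1.071.
p = a·p₁ + b·p₂ ≈ (0.832, -0.030, 0.554); φ = arcsin(p_z) ≈ 33.61°, λ = atan2(p_y, p_x) ≈ -2.04°.

≈ lat 34°, lon -2°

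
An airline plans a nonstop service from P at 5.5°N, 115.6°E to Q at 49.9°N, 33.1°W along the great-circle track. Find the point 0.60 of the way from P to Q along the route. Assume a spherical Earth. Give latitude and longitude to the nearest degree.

≈ 64°N, 59°E

Write both endpoints as unit vectors p₁, p₂ with components (cos φ cos λ, cos φ sin λ, sin φ).
The central angle between the endpoints is δ = arccos(p₁·p₂) ≈ 2.065 rad (118.3°).
Interpolate at f = 0.60 with slerp weights a = sin((1−f)δ)/sin δ ≈ 0.835, b = sin(fδ)/sin δ ≈ 1.074.
p = a·p₁ + b·p₂ ≈ (0.220, 0.372, 0.902); φ = arcsin(p_z) ≈ 64.38°, λ = atan2(p_y, p_x) ≈ 59.36°.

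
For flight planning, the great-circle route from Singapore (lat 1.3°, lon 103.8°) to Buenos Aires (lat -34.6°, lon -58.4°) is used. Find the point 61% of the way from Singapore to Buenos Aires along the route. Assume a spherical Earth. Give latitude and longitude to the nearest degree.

≈ lat -65°, lon 24°

From cos δ = sin φ₁ sin φ₂ + cos φ₁ cos φ₂ cos Δλ, the central angle is δ ≈ 2.492 rad (142.8°).
Interpolate at f = 0.61 with slerp weights a = sin((1−f)δ)/sin δ ≈ 1.366, b = sin(fδ)/sin δ ≈ 1.651.
p = a·p₁ + b·p₂ ≈ (0.387, 0.168, -0.907); φ = arcsin(p_z) ≈ -65.06°, λ = atan2(p_y, p_x) ≈ 23.52°.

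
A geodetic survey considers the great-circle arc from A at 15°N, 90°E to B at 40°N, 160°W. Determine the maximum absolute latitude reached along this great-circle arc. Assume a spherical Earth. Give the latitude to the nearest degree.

≈ 46°N

The great circle lies in the plane with unit normal n̂ = (p₁ × p₂)/|p₁ × p₂|.
Here n̂_z ≈ +0.698; the vertex latitude is φ_max = arccos|n̂_z| ≈ 45.7°.
Check via Clairaut: cos φ_max = |cos φ₁| · sin C = cos(15.0°)·sin(46.3°) ≈ 0.698, again giving ≈ 45.7°.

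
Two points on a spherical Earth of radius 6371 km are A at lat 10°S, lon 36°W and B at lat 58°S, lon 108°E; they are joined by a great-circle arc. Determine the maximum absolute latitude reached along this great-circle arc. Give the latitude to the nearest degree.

≈ 71°S

The great circle lies in the plane with unit normal n̂ = (p₁ × p₂)/|p₁ × p₂|.
Here n̂_z ≈ +0.319; the vertex latitude is φ_max = arccos|n̂_z| ≈ 71.4°.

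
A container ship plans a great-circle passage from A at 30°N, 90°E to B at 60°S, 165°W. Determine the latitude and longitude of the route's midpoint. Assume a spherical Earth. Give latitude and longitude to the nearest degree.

≈ 23°S, 123°E

Write both endpoints as unit vectors p₁, p₂ with components (cos φ cos λ, cos φ sin λ, sin φ).
The central angle between the endpoints is δ = arccos(p₁·p₂) ≈ 2.147 rad (123.0°).
Interpolate at f = 1/2 with slerp weights a = sin((1−f)δ)/sin δ ≈ 1.048, b = sin(fδ)/sin δ ≈ 1.048.
p = a·p₁ + b·p₂ ≈ (-0.506, 0.772, -0.384); φ = arcsin(p_z) ≈ -22.57°, λ = atan2(p_y, p_x) ≈ 123.25°.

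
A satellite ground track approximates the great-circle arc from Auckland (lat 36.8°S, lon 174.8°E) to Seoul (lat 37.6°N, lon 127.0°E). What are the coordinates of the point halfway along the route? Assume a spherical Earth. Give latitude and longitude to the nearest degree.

The haversine formula gives a central angle δ ≈ 1.510 rad (86.5°) between the endpoints.
Interpolate at f = 1/2 with slerp weights a = sin((1−f)δ)/sin δ ≈ 0.687, b = sin(fδ)/sin δ ≈ 0.687.
p = a·p₁ + b·p₂ ≈ (-0.875, 0.484, 0.008); φ = arcsin(p_z) ≈ 0.44°, λ = atan2(p_y, p_x) ≈ 151.03°.

≈ lat 0°N, lon 151°E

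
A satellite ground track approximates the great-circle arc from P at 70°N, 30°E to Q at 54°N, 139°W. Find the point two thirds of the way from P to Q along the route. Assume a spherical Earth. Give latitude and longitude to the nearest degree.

≈ 72°N, 134°W

Convert each endpoint to a unit vector on the sphere (x = cos φ cos λ, y = cos φ sin λ, z = sin φ).
The central angle between the endpoints is δ = arccos(p₁·p₂) ≈ 0.973 rad (55.7°).
Interpolate at f = 2/3 with slerp weights a = sin((1−f)δ)/sin δ ≈ 0.386, b = sin(fδ)/sin δ ≈ 0.731.
p = a·p₁ + b·p₂ ≈ (-0.210, -0.216, 0.954); φ = arcsin(p_z) ≈ 72.47°, λ = atan2(p_y, p_x) ≈ -134.21°.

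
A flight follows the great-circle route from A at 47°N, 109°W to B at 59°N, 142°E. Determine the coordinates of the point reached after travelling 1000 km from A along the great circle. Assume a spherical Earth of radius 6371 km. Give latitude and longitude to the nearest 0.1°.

≈ 54.1°N, 117.7°W

Convert each endpoint to a unit vector on the sphere (x = cos φ cos λ, y = cos φ sin λ, z = sin φ).
The central angle between the endpoints is δ = arccos(p₁·p₂) ≈ 1.033 rad (59.2°). The total great-circle distance is δ·R ≈ 1.033 × 6371 ≈ 6579 km, so the target fraction is f = 1000/6579 ≈ 0.152.
Interpolate at f ≈ 0.152 with slerp weights a = sin((1−f)δ)/sin δ ≈ 0.894, b = sin(fδ)/sin δ ≈ 0.182.
p = a·p₁ + b·p₂ ≈ (-0.272, -0.519, 0.810); φ = arcsin(p_z) ≈ 54.11°, λ = atan2(p_y, p_x) ≈ -117.70°.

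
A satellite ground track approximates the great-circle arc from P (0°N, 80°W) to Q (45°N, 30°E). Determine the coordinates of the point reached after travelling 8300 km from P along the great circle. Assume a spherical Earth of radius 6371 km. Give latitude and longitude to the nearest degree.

≈ (45°N, 12°W)

Write both endpoints as unit vectors p₁, p₂ with components (cos φ cos λ, cos φ sin λ, sin φ).
The central angle between the endpoints is δ = arccos(p₁·p₂) ≈ 1.815 rad (104.0°). The total great-circle distance is δ·R ≈ 1.815 × 6371 ≈ 11564 km, so the target fraction is f = 8300/11564 ≈ 0.718.
Interpolate at f ≈ 0.718 with slerp weights a = sin((1−f)δ)/sin δ ≈ 0.505, b = sin(fδ)/sin δ ≈ 0.994.
p = a·p₁ + b·p₂ ≈ (0.696, -0.146, 0.703); φ = arcsin(p_z) ≈ 44.65°, λ = atan2(p_y, p_x) ≈ -11.85°.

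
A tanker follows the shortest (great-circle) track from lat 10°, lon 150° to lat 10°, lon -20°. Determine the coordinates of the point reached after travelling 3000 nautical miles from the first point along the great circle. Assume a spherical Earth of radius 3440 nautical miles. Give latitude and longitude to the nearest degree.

Convert each endpoint to a unit vector on the sphere (x = cos φ cos λ, y = cos φ sin λ, z = sin φ).
The central angle between the endpoints is δ = arccos(p₁·p₂) ≈ 2.752 rad (157.7°). The total great-circle distance is δ·R ≈ 2.752 × 3440 ≈ 9466 nmi, so the target fraction is f = 3000/9466 ≈ 0.317.
Interpolate at f ≈ 0.317 with slerp weights a = sin((1−f)δ)/sin δ ≈ 2.507, b = sin(fδ)/sin δ ≈ 2.015.
p = a·p₁ + b·p₂ ≈ (-0.273, 0.556, 0.785); φ = arcsin(p_z) ≈ 51.73°, λ = atan2(p_y, p_x) ≈ 116.20°.

≈ lat 52°, lon 116°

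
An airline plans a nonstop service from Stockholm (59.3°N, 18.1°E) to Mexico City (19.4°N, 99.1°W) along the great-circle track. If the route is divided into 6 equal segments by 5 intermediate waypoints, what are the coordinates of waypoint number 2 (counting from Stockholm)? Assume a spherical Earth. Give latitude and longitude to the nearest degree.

≈ 62°N, 43°W

Write both endpoints as unit vectors p₁, p₂ with components (cos φ cos λ, cos φ sin λ, sin φ).
The central angle between the endpoints is δ = arccos(p₁·p₂) ≈ 1.505 rad (86.2°).
Interpolate at f = 2/6 with slerp weights a = sin((1−f)δ)/sin δ ≈ 0.845, b = sin(fδ)/sin δ ≈ 0.482.
p = a·p₁ + b·p₂ ≈ (0.338, -0.315, 0.887); φ = arcsin(p_z) ≈ 62.48°, λ = atan2(p_y, p_x) ≈ -42.95°.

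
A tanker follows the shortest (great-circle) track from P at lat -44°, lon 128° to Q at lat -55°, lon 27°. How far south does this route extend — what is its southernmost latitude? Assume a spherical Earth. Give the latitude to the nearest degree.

≈ -62°

The great circle lies in the plane with unit normal n̂ = (p₁ × p₂)/|p₁ × p₂|.
Here n̂_z ≈ -0.465; the vertex latitude is φ_max = arccos|n̂_z| ≈ 62.3°.
Check via Clairaut: cos φ_max = |cos φ₁| · sin C = cos(44.0°)·sin(139.8°) ≈ 0.465, again giving ≈ 62.3°.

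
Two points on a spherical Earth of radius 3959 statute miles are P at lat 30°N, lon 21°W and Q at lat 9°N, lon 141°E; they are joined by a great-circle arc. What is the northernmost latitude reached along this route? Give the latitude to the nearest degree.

The great circle lies in the plane with unit normal n̂ = (p₁ × p₂)/|p₁ × p₂|.
Here n̂_z ≈ +0.390; the vertex latitude is φ_max = arccos|n̂_z| ≈ 67.0°.
Check via Clairaut: cos φ_max = |cos φ₁| · sin C = cos(30.0°)·sin(26.8°) ≈ 0.390, again giving ≈ 67.0°.

≈ 67°N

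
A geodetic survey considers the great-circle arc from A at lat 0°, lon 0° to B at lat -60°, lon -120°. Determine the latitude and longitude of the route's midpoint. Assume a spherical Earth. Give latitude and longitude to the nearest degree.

≈ lat -45°, lon -30°

Write both endpoints as unit vectors p₁, p₂ with components (cos φ cos λ, cos φ sin λ, sin φ).
The central angle between the endpoints is δ = arccos(p₁·p₂) ≈ 1.823 rad (104.5°).
Interpolate at f = 1/2 with slerp weights a = sin((1−f)δ)/sin δ ≈ 0.816, b = sin(fδ)/sin δ ≈ 0.816.
p = a·p₁ + b·p₂ ≈ (0.612, -0.354, -0.707); φ = arcsin(p_z) ≈ -45.00°, λ = atan2(p_y, p_x) ≈ -30.00°.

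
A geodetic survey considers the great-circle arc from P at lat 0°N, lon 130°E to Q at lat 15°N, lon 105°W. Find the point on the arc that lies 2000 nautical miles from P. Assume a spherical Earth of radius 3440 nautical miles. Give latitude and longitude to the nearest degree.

≈ lat 10°N, lon 162°E

Write both endpoints as unit vectors p₁, p₂ with components (cos φ cos λ, cos φ sin λ, sin φ).
The central angle between the endpoints is δ = arccos(p₁·p₂) ≈ 2.158 rad (123.6°). The total great-circle distance is δ·R ≈ 2.158 × 3440 ≈ 7424 nmi, so the target fraction is f = 2000/7424 ≈ 0.269.
Interpolate at f ≈ 0.269 with slerp weights a = sin((1−f)δ)/sin δ ≈ 1.201, b = sin(fδ)/sin δ ≈ 0.660.
p = a·p₁ + b·p₂ ≈ (-0.937, 0.305, 0.171); φ = arcsin(p_z) ≈ 9.83°, λ = atan2(p_y, p_x) ≈ 161.99°.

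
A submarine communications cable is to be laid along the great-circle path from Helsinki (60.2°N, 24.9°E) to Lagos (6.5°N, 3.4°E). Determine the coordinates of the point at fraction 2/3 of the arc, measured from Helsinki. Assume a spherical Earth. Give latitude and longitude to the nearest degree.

From cos δ = sin φ₁ sin φ₂ + cos φ₁ cos φ₂ cos Δλ, the central angle is δ ≈ 0.979 rad (56.1°).
Interpolate at f = 2/3 with slerp weights a = sin((1−f)δ)/sin δ ≈ 0.386, b = sin(fδ)/sin δ ≈ 0.732.
p = a·p₁ + b·p₂ ≈ (0.900, 0.124, 0.418); φ = arcsin(p_z) ≈ 24.71°, λ = atan2(p_y, p_x) ≈ 7.84°.

≈ 25°N, 8°E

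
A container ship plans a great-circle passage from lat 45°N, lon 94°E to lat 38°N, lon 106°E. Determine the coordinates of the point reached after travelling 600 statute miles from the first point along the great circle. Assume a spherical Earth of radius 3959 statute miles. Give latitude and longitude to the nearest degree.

From cos δ = sin φ₁ sin φ₂ + cos φ₁ cos φ₂ cos Δλ, the central angle is δ ≈ 0.198 rad (11.4°). The total great-circle distance is δ·R ≈ 0.198 × 3959 ≈ 786 mi, so the target fraction is f = 600/786 ≈ 0.764.
Interpolate at f ≈ 0.764 with slerp weights a = sin((1−f)δ)/sin δ ≈ 0.238, b = sin(fδ)/sin δ ≈ 0.766.
p = a·p₁ + b·p₂ ≈ (-0.178, 0.748, 0.640); φ = arcsin(p_z) ≈ 39.76°, λ = atan2(p_y, p_x) ≈ 103.39°.

≈ lat 40°N, lon 103°E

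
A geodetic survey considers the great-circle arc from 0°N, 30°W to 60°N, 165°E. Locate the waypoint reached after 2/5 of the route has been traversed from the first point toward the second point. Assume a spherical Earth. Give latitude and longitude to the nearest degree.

≈ 47°N, 39°W

The haversine formula gives a central angle δ ≈ 2.075 rad (118.9°) between the endpoints.
Interpolate at f = 2/5 with slerp weights a = sin((1−f)δ)/sin δ ≈ 1.082, b = sin(fδ)/sin δ ≈ 0.843.
p = a·p₁ + b·p₂ ≈ (0.530, -0.432, 0.730); φ = arcsin(p_z) ≈ 46.87°, λ = atan2(p_y, p_x) ≈ -39.18°.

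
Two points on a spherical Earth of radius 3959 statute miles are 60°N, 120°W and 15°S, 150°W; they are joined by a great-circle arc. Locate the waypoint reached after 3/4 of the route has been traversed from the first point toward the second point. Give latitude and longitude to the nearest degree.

≈ 4°N, 145°W

From cos δ = sin φ₁ sin φ₂ + cos φ₁ cos φ₂ cos Δλ, the central angle is δ ≈ 1.375 rad (78.8°).
Interpolate at f = 3/4 with slerp weights a = sin((1−f)δ)/sin δ ≈ 0.344, b = sin(fδ)/sin δ ≈ 0.875.
p = a·p₁ + b·p₂ ≈ (-0.818, -0.571, 0.071); φ = arcsin(p_z) ≈ 4.08°, λ = atan2(p_y, p_x) ≈ -145.06°.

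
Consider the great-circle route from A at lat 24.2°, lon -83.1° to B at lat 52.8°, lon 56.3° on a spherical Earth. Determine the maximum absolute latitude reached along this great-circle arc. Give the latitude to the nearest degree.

The great circle lies in the plane with unit normal n̂ = (p₁ × p₂)/|p₁ × p₂|.
Here n̂_z ≈ +0.360; the vertex latitude is φ_max = arccos|n̂_z| ≈ 68.9°.

≈ 69°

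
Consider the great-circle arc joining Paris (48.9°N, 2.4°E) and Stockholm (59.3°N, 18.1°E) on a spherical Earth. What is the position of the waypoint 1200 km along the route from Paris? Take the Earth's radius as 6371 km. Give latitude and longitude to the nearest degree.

Convert each endpoint to a unit vector on the sphere (x = cos φ cos λ, y = cos φ sin λ, z = sin φ).
The central angle between the endpoints is δ = arccos(p₁·p₂) ≈ 0.241 rad (13.8°). The total great-circle distance is δ·R ≈ 0.241 × 6371 ≈ 1537 km, so the target fraction is f = 1200/1537 ≈ 0.781.
Interpolate at f ≈ 0.781 with slerp weights a = sin((1−f)δ)/sin δ ≈ 0.221, b = sin(fδ)/sin δ ≈ 0.784.
p = a·p₁ + b·p₂ ≈ (0.526, 0.130, 0.841); φ = arcsin(p_z) ≈ 57.21°, λ = atan2(p_y, p_x) ≈ 13.93°.

≈ (57°N, 14°E)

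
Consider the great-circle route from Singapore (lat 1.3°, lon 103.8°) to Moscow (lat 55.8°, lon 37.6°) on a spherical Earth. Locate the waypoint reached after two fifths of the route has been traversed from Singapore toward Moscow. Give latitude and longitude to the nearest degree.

Write both endpoints as unit vectors p₁, p₂ with components (cos φ cos λ, cos φ sin λ, sin φ).
The central angle between the endpoints is δ = arccos(p₁·p₂) ≈ 1.323 rad (75.8°).
Interpolate at f = 2/5 with slerp weights a = sin((1−f)δ)/sin δ ≈ 0.735, b = sin(fδ)/sin δ ≈ 0.521.
p = a·p₁ + b·p₂ ≈ (0.057, 0.893, 0.447); φ = arcsin(p_z) ≈ 26.57°, λ = atan2(p_y, p_x) ≈ 86.38°.

≈ lat 27°, lon 86°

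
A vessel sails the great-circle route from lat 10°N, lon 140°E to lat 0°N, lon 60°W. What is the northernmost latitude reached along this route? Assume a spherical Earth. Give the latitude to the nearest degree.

≈ 27°N

The great circle lies in the plane with unit normal n̂ = (p₁ × p₂)/|p₁ × p₂|.
Here n̂_z ≈ +0.889; the vertex latitude is φ_max = arccos|n̂_z| ≈ 27.3°.
Check via Clairaut: cos φ_max = |cos φ₁| · sin C = cos(10.0°)·sin(64.5°) ≈ 0.889, again giving ≈ 27.3°.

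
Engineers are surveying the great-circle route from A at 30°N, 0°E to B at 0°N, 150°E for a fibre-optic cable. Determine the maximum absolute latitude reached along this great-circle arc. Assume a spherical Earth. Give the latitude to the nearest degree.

≈ 49°N

The great circle lies in the plane with unit normal n̂ = (p₁ × p₂)/|p₁ × p₂|.
Here n̂_z ≈ +0.655; the vertex latitude is φ_max = arccos|n̂_z| ≈ 49.1°.
Check via Clairaut: cos φ_max = |cos φ₁| · sin C = cos(30.0°)·sin(49.1°) ≈ 0.655, again giving ≈ 49.1°.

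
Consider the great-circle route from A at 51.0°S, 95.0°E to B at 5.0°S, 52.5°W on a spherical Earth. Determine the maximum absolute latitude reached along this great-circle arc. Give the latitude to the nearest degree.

The great circle lies in the plane with unit normal n̂ = (p₁ × p₂)/|p₁ × p₂|.
Here n̂_z ≈ -0.380; the vertex latitude is φ_max = arccos|n̂_z| ≈ 67.7°.
Check via Clairaut: cos φ_max = |cos φ₁| · sin C = cos(51.0°)·sin(142.9°) ≈ 0.380, again giving ≈ 67.7°.

≈ 68°S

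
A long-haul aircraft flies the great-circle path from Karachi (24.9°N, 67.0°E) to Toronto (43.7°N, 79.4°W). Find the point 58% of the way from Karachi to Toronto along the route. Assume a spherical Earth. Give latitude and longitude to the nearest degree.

The haversine formula gives a central angle δ ≈ 1.829 rad (104.8°) between the endpoints.
Interpolate at f = 0.58 with slerp weights a = sin((1−f)δ)/sin δ ≈ 0.719, b = sin(fδ)/sin δ ≈ 0.903.
p = a·p₁ + b·p₂ ≈ (0.375, -0.041, 0.926); φ = arcsin(p_z) ≈ 67.85°, λ = atan2(p_y, p_x) ≈ -6.31°.

≈ 68°N, 6°W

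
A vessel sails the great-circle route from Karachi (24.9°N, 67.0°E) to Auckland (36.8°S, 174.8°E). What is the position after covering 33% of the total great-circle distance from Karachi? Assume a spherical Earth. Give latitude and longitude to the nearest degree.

Convert each endpoint to a unit vector on the sphere (x = cos φ cos λ, y = cos φ sin λ, z = sin φ).
The central angle between the endpoints is δ = arccos(p₁·p₂) ≈ 2.065 rad (118.3°).
Interpolate at f = 0.33 with slerp weights a = sin((1−f)δ)/sin δ ≈ 1.116, b = sin(fδ)/sin δ ≈ 0.715.
p = a·p₁ + b·p₂ ≈ (-0.175, 0.984, 0.041); φ = arcsin(p_z) ≈ 2.37°, λ = atan2(p_y, p_x) ≈ 100.09°.

≈ (2°N, 100°E)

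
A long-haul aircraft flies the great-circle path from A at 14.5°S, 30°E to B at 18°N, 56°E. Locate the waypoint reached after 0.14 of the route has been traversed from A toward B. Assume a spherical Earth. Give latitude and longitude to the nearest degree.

From cos δ = sin φ₁ sin φ₂ + cos φ₁ cos φ₂ cos Δλ, the central angle is δ ≈ 0.722 rad (41.4°).
Interpolate at f = 0.14 with slerp weights a = sin((1−f)δ)/sin δ ≈ 0.880, b = sin(fδ)/sin δ ≈ 0.153.
p = a·p₁ + b·p₂ ≈ (0.819, 0.547, -0.173); φ = arcsin(p_z) ≈ -9.98°, λ = atan2(p_y, p_x) ≈ 33.71°.

≈ 10°S, 34°E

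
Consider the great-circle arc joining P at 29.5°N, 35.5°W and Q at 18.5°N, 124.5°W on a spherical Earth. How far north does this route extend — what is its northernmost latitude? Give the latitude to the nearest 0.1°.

≈ 33.1°N

The great circle lies in the plane with unit normal n̂ = (p₁ × p₂)/|p₁ × p₂|.
Here n̂_z ≈ -0.838; the vertex latitude is φ_max = arccos|n̂_z| ≈ 33.1°.
Check via Clairaut: cos φ_max = |cos φ₁| · sin C = cos(29.5°)·sin(74.2°) ≈ 0.838, again giving ≈ 33.1°.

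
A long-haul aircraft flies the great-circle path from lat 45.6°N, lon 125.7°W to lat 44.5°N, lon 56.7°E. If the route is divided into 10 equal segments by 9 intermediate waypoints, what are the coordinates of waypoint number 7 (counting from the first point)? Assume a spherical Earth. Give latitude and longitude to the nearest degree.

Write both endpoints as unit vectors p₁, p₂ with components (cos φ cos λ, cos φ sin λ, sin φ).
The central angle between the endpoints is δ = arccos(p₁·p₂) ≈ 1.569 rad (89.9°).
Interpolate at f = 7/10 with slerp weights a = sin((1−f)δ)/sin δ ≈ 0.453, b = sin(fδ)/sin δ ≈ 0.890.
p = a·p₁ + b·p₂ ≈ (0.164, 0.273, 0.948); φ = arcsin(p_z) ≈ 71.44°, λ = atan2(p_y, p_x) ≈ 59.09°.

≈ lat 71°N, lon 59°E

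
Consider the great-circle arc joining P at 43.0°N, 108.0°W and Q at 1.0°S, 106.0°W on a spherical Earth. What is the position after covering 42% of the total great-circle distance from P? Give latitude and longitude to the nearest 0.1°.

≈ 24.5°N, 107.0°W

Write both endpoints as unit vectors p₁, p₂ with components (cos φ cos λ, cos φ sin λ, sin φ).
The central angle between the endpoints is δ = arccos(p₁·p₂) ≈ 0.769 rad (44.0°).
Interpolate at f = 0.42 with slerp weights a = sin((1−f)δ)/sin δ ≈ 0.620, b = sin(fδ)/sin δ ≈ 0.456.
p = a·p₁ + b·p₂ ≈ (-0.266, -0.870, 0.415); φ = arcsin(p_z) ≈ 24.52°, λ = atan2(p_y, p_x) ≈ -107.00°.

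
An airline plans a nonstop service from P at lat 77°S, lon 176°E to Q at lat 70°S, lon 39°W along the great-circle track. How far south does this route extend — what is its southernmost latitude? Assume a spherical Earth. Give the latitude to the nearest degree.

The great circle lies in the plane with unit normal n̂ = (p₁ × p₂)/|p₁ × p₂|.
Here n̂_z ≈ +0.084; the vertex latitude is φ_max = arccos|n̂_z| ≈ 85.2°.
Check via Clairaut: cos φ_max = |cos φ₁| · sin C = cos(77.0°)·sin(158.0°) ≈ 0.084, again giving ≈ 85.2°.

≈ 85°S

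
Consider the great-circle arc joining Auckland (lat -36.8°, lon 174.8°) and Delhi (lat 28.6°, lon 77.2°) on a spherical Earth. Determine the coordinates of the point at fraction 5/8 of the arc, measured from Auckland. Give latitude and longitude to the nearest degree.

From cos δ = sin φ₁ sin φ₂ + cos φ₁ cos φ₂ cos Δλ, the central angle is δ ≈ 1.960 rad (112.3°).
Interpolate at f = 5/8 with slerp weights a = sin((1−f)δ)/sin δ ≈ 0.725, b = sin(fδ)/sin δ ≈ 1.017.
p = a·p₁ + b·p₂ ≈ (-0.380, 0.923, 0.053); φ = arcsin(p_z) ≈ 3.01°, λ = atan2(p_y, p_x) ≈ 112.38°.

≈ lat 3°, lon 112°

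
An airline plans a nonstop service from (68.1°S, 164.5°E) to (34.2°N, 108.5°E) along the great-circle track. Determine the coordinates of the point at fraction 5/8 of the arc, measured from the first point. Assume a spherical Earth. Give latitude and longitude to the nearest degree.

Convert each endpoint to a unit vector on the sphere (x = cos φ cos λ, y = cos φ sin λ, z = sin φ).
The central angle between the endpoints is δ = arccos(p₁·p₂) ≈ 1.927 rad (110.4°).
Interpolate at f = 5/8 with slerp weights a = sin((1−f)δ)/sin δ ≈ 0.706, b = sin(fδ)/sin δ ≈ 0.996.
p = a·p₁ + b·p₂ ≈ (-0.515, 0.852, -0.095); φ = arcsin(p_z) ≈ -5.44°, λ = atan2(p_y, p_x) ≈ 121.16°.

≈ (5°S, 121°E)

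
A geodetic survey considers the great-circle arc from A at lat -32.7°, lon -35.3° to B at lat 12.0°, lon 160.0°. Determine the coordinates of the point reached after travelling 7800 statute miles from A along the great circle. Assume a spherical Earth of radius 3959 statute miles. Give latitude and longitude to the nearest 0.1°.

Convert each endpoint to a unit vector on the sphere (x = cos φ cos λ, y = cos φ sin λ, z = sin φ).
The central angle between the endpoints is δ = arccos(p₁·p₂) ≈ 2.705 rad (155.0°). The total great-circle distance is δ·R ≈ 2.705 × 3959 ≈ 10710 mi, so the target fraction is f = 7800/10710 ≈ 0.728.
Interpolate at f ≈ 0.728 with slerp weights a = sin((1−f)δ)/sin δ ≈ 1.586, b = sin(fδ)/sin δ ≈ 2.180.
p = a·p₁ + b·p₂ ≈ (-0.914, -0.042, -0.404); φ = arcsin(p_z) ≈ -23.82°, λ = atan2(p_y, p_x) ≈ -177.35°.

≈ lat -23.8°, lon -177.4°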